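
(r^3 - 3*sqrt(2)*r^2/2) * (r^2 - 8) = r^5 - 3*sqrt(2)*r^4/2 - 8*r^3 + 12*sqrt(2)*r^2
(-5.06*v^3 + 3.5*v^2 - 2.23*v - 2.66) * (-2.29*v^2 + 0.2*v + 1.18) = 11.5874*v^5 - 9.027*v^4 - 0.164099999999999*v^3 + 9.7754*v^2 - 3.1634*v - 3.1388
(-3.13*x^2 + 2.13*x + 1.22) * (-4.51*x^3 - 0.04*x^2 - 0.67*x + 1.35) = 14.1163*x^5 - 9.4811*x^4 - 3.4903*x^3 - 5.7014*x^2 + 2.0581*x + 1.647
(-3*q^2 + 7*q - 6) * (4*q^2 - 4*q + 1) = -12*q^4 + 40*q^3 - 55*q^2 + 31*q - 6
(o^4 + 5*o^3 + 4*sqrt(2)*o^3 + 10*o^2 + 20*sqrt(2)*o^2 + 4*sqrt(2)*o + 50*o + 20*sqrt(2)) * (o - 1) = o^5 + 4*o^4 + 4*sqrt(2)*o^4 + 5*o^3 + 16*sqrt(2)*o^3 - 16*sqrt(2)*o^2 + 40*o^2 - 50*o + 16*sqrt(2)*o - 20*sqrt(2)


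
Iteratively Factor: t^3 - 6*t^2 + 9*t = (t)*(t^2 - 6*t + 9) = t*(t - 3)*(t - 3)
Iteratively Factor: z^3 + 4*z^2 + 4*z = (z)*(z^2 + 4*z + 4) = z*(z + 2)*(z + 2)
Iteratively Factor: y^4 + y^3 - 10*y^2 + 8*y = (y - 2)*(y^3 + 3*y^2 - 4*y) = (y - 2)*(y + 4)*(y^2 - y) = (y - 2)*(y - 1)*(y + 4)*(y)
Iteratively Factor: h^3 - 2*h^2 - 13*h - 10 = (h + 1)*(h^2 - 3*h - 10) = (h + 1)*(h + 2)*(h - 5)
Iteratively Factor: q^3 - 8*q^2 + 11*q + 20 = (q - 4)*(q^2 - 4*q - 5) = (q - 5)*(q - 4)*(q + 1)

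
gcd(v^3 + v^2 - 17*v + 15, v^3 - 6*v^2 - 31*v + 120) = v^2 + 2*v - 15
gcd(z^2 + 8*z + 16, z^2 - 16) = z + 4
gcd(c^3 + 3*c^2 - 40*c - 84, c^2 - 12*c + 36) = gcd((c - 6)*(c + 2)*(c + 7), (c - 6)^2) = c - 6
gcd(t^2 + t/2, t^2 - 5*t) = t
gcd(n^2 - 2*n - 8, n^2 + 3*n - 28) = n - 4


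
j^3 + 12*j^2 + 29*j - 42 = (j - 1)*(j + 6)*(j + 7)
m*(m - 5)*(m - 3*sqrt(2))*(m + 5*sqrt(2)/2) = m^4 - 5*m^3 - sqrt(2)*m^3/2 - 15*m^2 + 5*sqrt(2)*m^2/2 + 75*m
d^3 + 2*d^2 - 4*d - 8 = (d - 2)*(d + 2)^2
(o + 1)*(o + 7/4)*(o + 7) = o^3 + 39*o^2/4 + 21*o + 49/4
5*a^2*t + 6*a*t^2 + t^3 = t*(a + t)*(5*a + t)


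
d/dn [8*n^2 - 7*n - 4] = 16*n - 7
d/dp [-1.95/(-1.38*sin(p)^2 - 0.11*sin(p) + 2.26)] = -(5.382*sin(p) + 0.2145)*cos(p)/(1.38*sin(p)^2 + 0.11*sin(p) - 2.26)^2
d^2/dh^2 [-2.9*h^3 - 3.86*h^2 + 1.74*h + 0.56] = -17.4*h - 7.72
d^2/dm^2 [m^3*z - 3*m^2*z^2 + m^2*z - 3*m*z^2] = 2*z*(3*m - 3*z + 1)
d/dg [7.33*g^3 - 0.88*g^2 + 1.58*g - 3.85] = 21.99*g^2 - 1.76*g + 1.58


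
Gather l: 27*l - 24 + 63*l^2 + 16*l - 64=63*l^2 + 43*l - 88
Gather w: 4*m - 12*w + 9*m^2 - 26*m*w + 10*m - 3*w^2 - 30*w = 9*m^2 + 14*m - 3*w^2 + w*(-26*m - 42)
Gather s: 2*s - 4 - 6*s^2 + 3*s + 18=-6*s^2 + 5*s + 14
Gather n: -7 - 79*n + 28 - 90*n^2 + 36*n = -90*n^2 - 43*n + 21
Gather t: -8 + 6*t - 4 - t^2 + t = -t^2 + 7*t - 12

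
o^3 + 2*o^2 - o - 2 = (o - 1)*(o + 1)*(o + 2)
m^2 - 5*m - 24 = (m - 8)*(m + 3)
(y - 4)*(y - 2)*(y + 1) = y^3 - 5*y^2 + 2*y + 8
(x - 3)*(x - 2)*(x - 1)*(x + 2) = x^4 - 4*x^3 - x^2 + 16*x - 12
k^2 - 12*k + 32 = (k - 8)*(k - 4)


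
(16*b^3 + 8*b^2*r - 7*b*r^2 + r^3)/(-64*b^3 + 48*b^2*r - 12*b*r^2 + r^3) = (b + r)/(-4*b + r)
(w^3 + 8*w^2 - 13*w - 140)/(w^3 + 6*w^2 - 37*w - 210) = (w - 4)/(w - 6)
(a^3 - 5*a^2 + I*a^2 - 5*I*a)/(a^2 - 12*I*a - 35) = a*(a^2 + a*(-5 + I) - 5*I)/(a^2 - 12*I*a - 35)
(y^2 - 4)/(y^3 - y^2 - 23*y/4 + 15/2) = 4*(y + 2)/(4*y^2 + 4*y - 15)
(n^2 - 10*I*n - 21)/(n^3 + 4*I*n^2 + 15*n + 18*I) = (n - 7*I)/(n^2 + 7*I*n - 6)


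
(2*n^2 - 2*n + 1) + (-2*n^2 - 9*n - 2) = -11*n - 1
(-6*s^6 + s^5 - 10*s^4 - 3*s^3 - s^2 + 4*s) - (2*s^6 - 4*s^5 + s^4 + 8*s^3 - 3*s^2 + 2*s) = -8*s^6 + 5*s^5 - 11*s^4 - 11*s^3 + 2*s^2 + 2*s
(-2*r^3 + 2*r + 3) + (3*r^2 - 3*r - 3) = -2*r^3 + 3*r^2 - r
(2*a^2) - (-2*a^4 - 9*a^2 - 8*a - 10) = 2*a^4 + 11*a^2 + 8*a + 10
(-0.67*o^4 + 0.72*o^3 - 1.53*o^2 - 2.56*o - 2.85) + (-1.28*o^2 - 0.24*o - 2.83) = -0.67*o^4 + 0.72*o^3 - 2.81*o^2 - 2.8*o - 5.68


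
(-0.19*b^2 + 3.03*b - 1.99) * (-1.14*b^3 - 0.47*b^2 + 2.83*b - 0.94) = 0.2166*b^5 - 3.3649*b^4 + 0.3068*b^3 + 9.6888*b^2 - 8.4799*b + 1.8706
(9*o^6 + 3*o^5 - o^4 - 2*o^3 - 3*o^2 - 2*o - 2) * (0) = 0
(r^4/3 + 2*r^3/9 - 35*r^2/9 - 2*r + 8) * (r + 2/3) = r^5/3 + 4*r^4/9 - 101*r^3/27 - 124*r^2/27 + 20*r/3 + 16/3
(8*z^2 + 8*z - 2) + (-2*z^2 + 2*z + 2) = 6*z^2 + 10*z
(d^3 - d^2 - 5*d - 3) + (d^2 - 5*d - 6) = d^3 - 10*d - 9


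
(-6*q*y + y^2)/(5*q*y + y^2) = (-6*q + y)/(5*q + y)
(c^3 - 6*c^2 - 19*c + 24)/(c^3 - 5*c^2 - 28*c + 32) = (c + 3)/(c + 4)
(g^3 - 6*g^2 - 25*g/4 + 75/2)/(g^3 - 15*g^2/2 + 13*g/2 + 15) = (g + 5/2)/(g + 1)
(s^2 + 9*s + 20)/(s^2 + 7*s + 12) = (s + 5)/(s + 3)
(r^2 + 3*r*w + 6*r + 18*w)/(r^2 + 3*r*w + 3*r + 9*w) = (r + 6)/(r + 3)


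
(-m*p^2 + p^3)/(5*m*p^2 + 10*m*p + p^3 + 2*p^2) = p*(-m + p)/(5*m*p + 10*m + p^2 + 2*p)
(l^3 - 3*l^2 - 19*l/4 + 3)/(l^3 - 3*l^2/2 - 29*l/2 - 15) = (l^2 - 9*l/2 + 2)/(l^2 - 3*l - 10)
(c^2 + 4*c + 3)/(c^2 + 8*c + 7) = (c + 3)/(c + 7)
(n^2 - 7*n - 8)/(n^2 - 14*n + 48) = (n + 1)/(n - 6)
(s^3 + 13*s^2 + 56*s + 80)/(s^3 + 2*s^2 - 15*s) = (s^2 + 8*s + 16)/(s*(s - 3))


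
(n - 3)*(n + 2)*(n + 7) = n^3 + 6*n^2 - 13*n - 42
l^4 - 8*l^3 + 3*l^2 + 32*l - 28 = (l - 7)*(l - 2)*(l - 1)*(l + 2)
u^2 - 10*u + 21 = (u - 7)*(u - 3)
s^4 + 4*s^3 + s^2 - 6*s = s*(s - 1)*(s + 2)*(s + 3)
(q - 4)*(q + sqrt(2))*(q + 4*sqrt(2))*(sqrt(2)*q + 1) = sqrt(2)*q^4 - 4*sqrt(2)*q^3 + 11*q^3 - 44*q^2 + 13*sqrt(2)*q^2 - 52*sqrt(2)*q + 8*q - 32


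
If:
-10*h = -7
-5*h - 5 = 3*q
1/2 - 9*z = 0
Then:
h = 7/10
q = -17/6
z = 1/18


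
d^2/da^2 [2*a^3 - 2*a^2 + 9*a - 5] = 12*a - 4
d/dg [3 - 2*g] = -2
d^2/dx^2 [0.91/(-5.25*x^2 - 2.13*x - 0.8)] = (50.16375*x^2 + 20.35215*x - 0.91*(10.5*x + 2.13)*(21.0*x + 4.26) + 7.644)/(5.25*x^2 + 2.13*x + 0.8)^3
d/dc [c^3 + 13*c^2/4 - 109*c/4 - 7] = 3*c^2 + 13*c/2 - 109/4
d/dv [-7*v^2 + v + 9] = 1 - 14*v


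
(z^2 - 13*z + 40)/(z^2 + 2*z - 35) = (z - 8)/(z + 7)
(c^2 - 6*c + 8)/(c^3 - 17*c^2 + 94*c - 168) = (c - 2)/(c^2 - 13*c + 42)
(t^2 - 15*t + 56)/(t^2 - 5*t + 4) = (t^2 - 15*t + 56)/(t^2 - 5*t + 4)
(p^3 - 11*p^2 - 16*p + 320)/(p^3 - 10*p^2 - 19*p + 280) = (p - 8)/(p - 7)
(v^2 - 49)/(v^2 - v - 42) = (v + 7)/(v + 6)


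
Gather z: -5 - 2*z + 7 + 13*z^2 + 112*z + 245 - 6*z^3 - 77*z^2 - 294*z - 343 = -6*z^3 - 64*z^2 - 184*z - 96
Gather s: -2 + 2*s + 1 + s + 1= 3*s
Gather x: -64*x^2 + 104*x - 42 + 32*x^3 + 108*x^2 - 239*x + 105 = 32*x^3 + 44*x^2 - 135*x + 63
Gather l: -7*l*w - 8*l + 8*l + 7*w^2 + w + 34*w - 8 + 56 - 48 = -7*l*w + 7*w^2 + 35*w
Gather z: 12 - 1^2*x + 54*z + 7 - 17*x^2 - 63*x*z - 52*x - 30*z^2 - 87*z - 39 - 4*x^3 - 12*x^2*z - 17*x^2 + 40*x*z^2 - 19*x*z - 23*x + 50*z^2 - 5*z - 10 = -4*x^3 - 34*x^2 - 76*x + z^2*(40*x + 20) + z*(-12*x^2 - 82*x - 38) - 30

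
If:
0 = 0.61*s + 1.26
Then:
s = -2.07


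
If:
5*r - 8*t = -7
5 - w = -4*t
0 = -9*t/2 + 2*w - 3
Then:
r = -23/5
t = -2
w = -3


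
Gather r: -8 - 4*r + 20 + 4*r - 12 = 0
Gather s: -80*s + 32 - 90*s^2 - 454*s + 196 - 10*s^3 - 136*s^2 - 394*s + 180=-10*s^3 - 226*s^2 - 928*s + 408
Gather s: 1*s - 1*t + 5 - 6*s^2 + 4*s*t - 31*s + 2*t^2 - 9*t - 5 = -6*s^2 + s*(4*t - 30) + 2*t^2 - 10*t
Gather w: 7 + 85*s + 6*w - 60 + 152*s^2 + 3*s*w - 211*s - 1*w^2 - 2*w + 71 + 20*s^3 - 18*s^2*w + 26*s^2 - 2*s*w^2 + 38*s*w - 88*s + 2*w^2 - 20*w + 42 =20*s^3 + 178*s^2 - 214*s + w^2*(1 - 2*s) + w*(-18*s^2 + 41*s - 16) + 60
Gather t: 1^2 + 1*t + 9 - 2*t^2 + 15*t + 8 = -2*t^2 + 16*t + 18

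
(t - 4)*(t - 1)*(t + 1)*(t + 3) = t^4 - t^3 - 13*t^2 + t + 12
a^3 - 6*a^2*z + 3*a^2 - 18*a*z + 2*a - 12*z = (a + 1)*(a + 2)*(a - 6*z)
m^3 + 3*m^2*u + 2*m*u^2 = m*(m + u)*(m + 2*u)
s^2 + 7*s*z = s*(s + 7*z)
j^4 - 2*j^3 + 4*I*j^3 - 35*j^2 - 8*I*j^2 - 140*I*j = j*(j - 7)*(j + 5)*(j + 4*I)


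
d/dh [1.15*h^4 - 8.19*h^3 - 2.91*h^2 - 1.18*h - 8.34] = 4.6*h^3 - 24.57*h^2 - 5.82*h - 1.18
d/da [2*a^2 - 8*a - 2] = 4*a - 8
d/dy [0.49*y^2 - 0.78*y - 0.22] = 0.98*y - 0.78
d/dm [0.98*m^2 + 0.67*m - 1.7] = 1.96*m + 0.67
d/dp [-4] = 0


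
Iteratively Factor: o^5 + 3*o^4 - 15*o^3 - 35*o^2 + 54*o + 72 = (o - 2)*(o^4 + 5*o^3 - 5*o^2 - 45*o - 36) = (o - 3)*(o - 2)*(o^3 + 8*o^2 + 19*o + 12) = (o - 3)*(o - 2)*(o + 3)*(o^2 + 5*o + 4) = (o - 3)*(o - 2)*(o + 1)*(o + 3)*(o + 4)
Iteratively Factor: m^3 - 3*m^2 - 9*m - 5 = (m - 5)*(m^2 + 2*m + 1) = (m - 5)*(m + 1)*(m + 1)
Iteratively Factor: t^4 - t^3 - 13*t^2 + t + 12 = (t + 3)*(t^3 - 4*t^2 - t + 4) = (t - 4)*(t + 3)*(t^2 - 1) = (t - 4)*(t + 1)*(t + 3)*(t - 1)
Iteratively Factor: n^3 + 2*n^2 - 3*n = (n)*(n^2 + 2*n - 3) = n*(n - 1)*(n + 3)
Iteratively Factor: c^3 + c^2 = (c + 1)*(c^2) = c*(c + 1)*(c)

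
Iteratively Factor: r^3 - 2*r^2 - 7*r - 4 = (r + 1)*(r^2 - 3*r - 4) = (r + 1)^2*(r - 4)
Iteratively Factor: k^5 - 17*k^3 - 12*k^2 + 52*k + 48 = (k - 4)*(k^4 + 4*k^3 - k^2 - 16*k - 12) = (k - 4)*(k - 2)*(k^3 + 6*k^2 + 11*k + 6) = (k - 4)*(k - 2)*(k + 3)*(k^2 + 3*k + 2) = (k - 4)*(k - 2)*(k + 2)*(k + 3)*(k + 1)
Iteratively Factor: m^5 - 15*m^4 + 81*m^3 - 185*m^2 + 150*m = (m - 5)*(m^4 - 10*m^3 + 31*m^2 - 30*m) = (m - 5)^2*(m^3 - 5*m^2 + 6*m) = (m - 5)^2*(m - 2)*(m^2 - 3*m) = m*(m - 5)^2*(m - 2)*(m - 3)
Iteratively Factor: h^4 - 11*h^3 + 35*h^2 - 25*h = (h - 1)*(h^3 - 10*h^2 + 25*h) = h*(h - 1)*(h^2 - 10*h + 25) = h*(h - 5)*(h - 1)*(h - 5)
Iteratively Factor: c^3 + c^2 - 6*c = (c + 3)*(c^2 - 2*c) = (c - 2)*(c + 3)*(c)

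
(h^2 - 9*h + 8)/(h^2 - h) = (h - 8)/h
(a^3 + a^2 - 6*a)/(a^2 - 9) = a*(a - 2)/(a - 3)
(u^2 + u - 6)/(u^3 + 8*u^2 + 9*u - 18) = (u - 2)/(u^2 + 5*u - 6)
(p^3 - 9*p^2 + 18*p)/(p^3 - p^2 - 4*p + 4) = p*(p^2 - 9*p + 18)/(p^3 - p^2 - 4*p + 4)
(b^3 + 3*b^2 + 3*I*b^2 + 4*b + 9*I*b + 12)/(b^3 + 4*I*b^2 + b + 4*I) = (b + 3)/(b + I)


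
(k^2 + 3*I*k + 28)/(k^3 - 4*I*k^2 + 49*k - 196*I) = 1/(k - 7*I)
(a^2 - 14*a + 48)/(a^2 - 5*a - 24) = (a - 6)/(a + 3)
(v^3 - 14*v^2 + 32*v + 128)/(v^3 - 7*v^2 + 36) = (v^2 - 16*v + 64)/(v^2 - 9*v + 18)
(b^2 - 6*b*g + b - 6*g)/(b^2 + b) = (b - 6*g)/b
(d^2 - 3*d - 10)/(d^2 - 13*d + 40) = (d + 2)/(d - 8)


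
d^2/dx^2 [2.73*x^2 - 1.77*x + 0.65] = 5.46000000000000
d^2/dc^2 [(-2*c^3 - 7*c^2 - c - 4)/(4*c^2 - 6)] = (-16*c^3 - 174*c^2 - 72*c - 87)/(8*c^6 - 36*c^4 + 54*c^2 - 27)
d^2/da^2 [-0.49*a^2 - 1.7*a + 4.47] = -0.980000000000000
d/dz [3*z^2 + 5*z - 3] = 6*z + 5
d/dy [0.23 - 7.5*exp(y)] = -7.5*exp(y)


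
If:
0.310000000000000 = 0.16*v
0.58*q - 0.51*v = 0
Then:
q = 1.70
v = 1.94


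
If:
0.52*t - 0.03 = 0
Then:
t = 0.06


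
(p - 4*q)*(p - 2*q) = p^2 - 6*p*q + 8*q^2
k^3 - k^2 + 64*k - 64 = (k - 1)*(k - 8*I)*(k + 8*I)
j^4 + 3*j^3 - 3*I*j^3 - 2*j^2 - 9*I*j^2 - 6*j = j*(j + 3)*(j - 2*I)*(j - I)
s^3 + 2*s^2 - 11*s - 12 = (s - 3)*(s + 1)*(s + 4)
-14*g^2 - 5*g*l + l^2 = (-7*g + l)*(2*g + l)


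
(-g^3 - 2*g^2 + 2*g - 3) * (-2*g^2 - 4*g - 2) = 2*g^5 + 8*g^4 + 6*g^3 + 2*g^2 + 8*g + 6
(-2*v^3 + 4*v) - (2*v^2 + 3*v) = -2*v^3 - 2*v^2 + v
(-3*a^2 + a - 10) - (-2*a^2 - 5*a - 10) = -a^2 + 6*a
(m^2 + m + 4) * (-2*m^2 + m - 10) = -2*m^4 - m^3 - 17*m^2 - 6*m - 40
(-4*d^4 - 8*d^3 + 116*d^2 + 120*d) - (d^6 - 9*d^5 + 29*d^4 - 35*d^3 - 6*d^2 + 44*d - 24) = -d^6 + 9*d^5 - 33*d^4 + 27*d^3 + 122*d^2 + 76*d + 24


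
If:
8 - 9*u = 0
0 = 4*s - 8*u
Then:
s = 16/9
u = 8/9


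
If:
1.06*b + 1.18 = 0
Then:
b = -1.11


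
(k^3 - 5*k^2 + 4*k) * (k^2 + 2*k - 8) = k^5 - 3*k^4 - 14*k^3 + 48*k^2 - 32*k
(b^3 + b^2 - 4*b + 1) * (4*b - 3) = 4*b^4 + b^3 - 19*b^2 + 16*b - 3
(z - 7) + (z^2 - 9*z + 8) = z^2 - 8*z + 1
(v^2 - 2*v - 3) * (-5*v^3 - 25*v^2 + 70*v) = -5*v^5 - 15*v^4 + 135*v^3 - 65*v^2 - 210*v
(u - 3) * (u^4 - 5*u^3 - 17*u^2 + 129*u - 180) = u^5 - 8*u^4 - 2*u^3 + 180*u^2 - 567*u + 540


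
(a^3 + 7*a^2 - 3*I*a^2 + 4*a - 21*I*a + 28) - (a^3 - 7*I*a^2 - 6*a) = 7*a^2 + 4*I*a^2 + 10*a - 21*I*a + 28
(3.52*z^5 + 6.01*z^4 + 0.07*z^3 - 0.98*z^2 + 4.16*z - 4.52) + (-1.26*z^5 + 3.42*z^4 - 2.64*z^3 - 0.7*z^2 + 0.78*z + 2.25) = 2.26*z^5 + 9.43*z^4 - 2.57*z^3 - 1.68*z^2 + 4.94*z - 2.27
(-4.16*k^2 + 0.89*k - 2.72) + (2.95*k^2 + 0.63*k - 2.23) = -1.21*k^2 + 1.52*k - 4.95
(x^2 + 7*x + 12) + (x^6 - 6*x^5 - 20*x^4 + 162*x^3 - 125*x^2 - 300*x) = x^6 - 6*x^5 - 20*x^4 + 162*x^3 - 124*x^2 - 293*x + 12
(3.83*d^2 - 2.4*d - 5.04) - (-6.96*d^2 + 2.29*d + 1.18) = 10.79*d^2 - 4.69*d - 6.22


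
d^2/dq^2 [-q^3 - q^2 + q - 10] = -6*q - 2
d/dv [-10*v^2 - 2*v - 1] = -20*v - 2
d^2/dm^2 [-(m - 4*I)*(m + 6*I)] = -2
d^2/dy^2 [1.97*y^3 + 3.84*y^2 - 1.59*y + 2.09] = 11.82*y + 7.68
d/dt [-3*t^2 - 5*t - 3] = -6*t - 5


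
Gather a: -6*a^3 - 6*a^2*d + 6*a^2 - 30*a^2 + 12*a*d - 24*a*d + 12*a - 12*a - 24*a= -6*a^3 + a^2*(-6*d - 24) + a*(-12*d - 24)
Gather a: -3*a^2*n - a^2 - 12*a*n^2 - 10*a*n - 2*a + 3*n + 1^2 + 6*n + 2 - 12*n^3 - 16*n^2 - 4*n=a^2*(-3*n - 1) + a*(-12*n^2 - 10*n - 2) - 12*n^3 - 16*n^2 + 5*n + 3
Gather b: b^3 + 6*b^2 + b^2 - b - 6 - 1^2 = b^3 + 7*b^2 - b - 7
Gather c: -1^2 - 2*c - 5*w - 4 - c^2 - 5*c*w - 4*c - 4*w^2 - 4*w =-c^2 + c*(-5*w - 6) - 4*w^2 - 9*w - 5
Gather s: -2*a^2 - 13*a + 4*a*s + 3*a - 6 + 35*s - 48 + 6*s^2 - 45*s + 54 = -2*a^2 - 10*a + 6*s^2 + s*(4*a - 10)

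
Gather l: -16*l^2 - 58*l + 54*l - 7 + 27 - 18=-16*l^2 - 4*l + 2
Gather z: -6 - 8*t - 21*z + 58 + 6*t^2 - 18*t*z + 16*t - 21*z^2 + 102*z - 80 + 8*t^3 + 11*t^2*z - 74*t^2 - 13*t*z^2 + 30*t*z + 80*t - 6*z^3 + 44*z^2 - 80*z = 8*t^3 - 68*t^2 + 88*t - 6*z^3 + z^2*(23 - 13*t) + z*(11*t^2 + 12*t + 1) - 28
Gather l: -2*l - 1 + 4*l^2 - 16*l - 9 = 4*l^2 - 18*l - 10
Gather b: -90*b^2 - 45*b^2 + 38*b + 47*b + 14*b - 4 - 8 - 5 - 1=-135*b^2 + 99*b - 18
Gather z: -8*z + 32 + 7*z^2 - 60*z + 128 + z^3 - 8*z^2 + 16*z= z^3 - z^2 - 52*z + 160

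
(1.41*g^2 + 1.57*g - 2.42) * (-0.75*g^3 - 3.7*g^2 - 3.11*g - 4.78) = -1.0575*g^5 - 6.3945*g^4 - 8.3791*g^3 - 2.6685*g^2 + 0.0215999999999985*g + 11.5676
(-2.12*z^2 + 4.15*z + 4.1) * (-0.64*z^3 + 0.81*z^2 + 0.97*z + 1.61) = 1.3568*z^5 - 4.3732*z^4 - 1.3189*z^3 + 3.9333*z^2 + 10.6585*z + 6.601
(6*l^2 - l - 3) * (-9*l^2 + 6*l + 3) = -54*l^4 + 45*l^3 + 39*l^2 - 21*l - 9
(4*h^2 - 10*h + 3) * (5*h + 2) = 20*h^3 - 42*h^2 - 5*h + 6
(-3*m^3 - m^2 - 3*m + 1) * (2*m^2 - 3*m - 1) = -6*m^5 + 7*m^4 + 12*m^2 - 1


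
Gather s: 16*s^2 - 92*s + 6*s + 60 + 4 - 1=16*s^2 - 86*s + 63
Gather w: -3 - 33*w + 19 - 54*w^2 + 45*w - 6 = -54*w^2 + 12*w + 10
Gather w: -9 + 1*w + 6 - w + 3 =0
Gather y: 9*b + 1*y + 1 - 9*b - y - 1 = 0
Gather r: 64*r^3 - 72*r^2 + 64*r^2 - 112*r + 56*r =64*r^3 - 8*r^2 - 56*r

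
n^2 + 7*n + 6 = (n + 1)*(n + 6)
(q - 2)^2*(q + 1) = q^3 - 3*q^2 + 4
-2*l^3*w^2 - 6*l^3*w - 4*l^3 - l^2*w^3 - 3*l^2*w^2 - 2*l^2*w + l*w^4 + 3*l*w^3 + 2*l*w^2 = (-2*l + w)*(l + w)*(w + 2)*(l*w + l)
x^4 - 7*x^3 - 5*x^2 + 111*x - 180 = (x - 5)*(x - 3)^2*(x + 4)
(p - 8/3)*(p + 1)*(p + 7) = p^3 + 16*p^2/3 - 43*p/3 - 56/3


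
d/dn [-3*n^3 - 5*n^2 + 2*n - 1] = -9*n^2 - 10*n + 2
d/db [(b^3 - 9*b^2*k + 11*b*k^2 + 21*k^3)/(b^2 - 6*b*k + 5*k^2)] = (b^4 - 12*b^3*k + 58*b^2*k^2 - 132*b*k^3 + 181*k^4)/(b^4 - 12*b^3*k + 46*b^2*k^2 - 60*b*k^3 + 25*k^4)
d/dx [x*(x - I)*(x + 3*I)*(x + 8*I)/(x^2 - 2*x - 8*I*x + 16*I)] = (2*x^5 + x^4*(-6 - 14*I) + x^3*(160 + 24*I) + x^2*(-454 + 80*I) - 416*I*x - 384)/(x^4 + x^3*(-4 - 16*I) + x^2*(-60 + 64*I) + x*(256 - 64*I) - 256)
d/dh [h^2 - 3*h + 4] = 2*h - 3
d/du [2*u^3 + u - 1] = 6*u^2 + 1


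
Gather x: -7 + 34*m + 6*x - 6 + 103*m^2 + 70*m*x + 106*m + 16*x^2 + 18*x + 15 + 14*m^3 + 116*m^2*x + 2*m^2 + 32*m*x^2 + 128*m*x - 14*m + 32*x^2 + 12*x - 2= 14*m^3 + 105*m^2 + 126*m + x^2*(32*m + 48) + x*(116*m^2 + 198*m + 36)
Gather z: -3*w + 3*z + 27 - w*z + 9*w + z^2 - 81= 6*w + z^2 + z*(3 - w) - 54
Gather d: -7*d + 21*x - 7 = -7*d + 21*x - 7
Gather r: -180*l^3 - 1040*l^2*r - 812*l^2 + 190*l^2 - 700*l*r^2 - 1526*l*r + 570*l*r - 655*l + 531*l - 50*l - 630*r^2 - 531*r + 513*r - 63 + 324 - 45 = -180*l^3 - 622*l^2 - 174*l + r^2*(-700*l - 630) + r*(-1040*l^2 - 956*l - 18) + 216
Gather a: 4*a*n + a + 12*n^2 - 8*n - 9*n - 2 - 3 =a*(4*n + 1) + 12*n^2 - 17*n - 5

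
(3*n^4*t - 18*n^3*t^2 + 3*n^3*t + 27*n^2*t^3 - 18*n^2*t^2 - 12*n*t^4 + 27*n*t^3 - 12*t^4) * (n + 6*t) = 3*n^5*t + 3*n^4*t - 81*n^3*t^3 + 150*n^2*t^4 - 81*n^2*t^3 - 72*n*t^5 + 150*n*t^4 - 72*t^5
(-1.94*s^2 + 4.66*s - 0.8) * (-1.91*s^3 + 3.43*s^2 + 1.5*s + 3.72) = 3.7054*s^5 - 15.5548*s^4 + 14.6018*s^3 - 2.9708*s^2 + 16.1352*s - 2.976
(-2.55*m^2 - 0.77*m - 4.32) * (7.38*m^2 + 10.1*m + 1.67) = -18.819*m^4 - 31.4376*m^3 - 43.9171*m^2 - 44.9179*m - 7.2144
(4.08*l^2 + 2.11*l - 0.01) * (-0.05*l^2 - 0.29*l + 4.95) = -0.204*l^4 - 1.2887*l^3 + 19.5846*l^2 + 10.4474*l - 0.0495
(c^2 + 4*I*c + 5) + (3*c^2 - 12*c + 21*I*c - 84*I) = 4*c^2 - 12*c + 25*I*c + 5 - 84*I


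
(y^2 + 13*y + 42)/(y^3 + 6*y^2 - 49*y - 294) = 1/(y - 7)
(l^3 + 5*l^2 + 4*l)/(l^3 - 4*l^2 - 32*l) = (l + 1)/(l - 8)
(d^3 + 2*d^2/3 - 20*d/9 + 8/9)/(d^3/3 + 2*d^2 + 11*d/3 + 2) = (9*d^2 - 12*d + 4)/(3*(d^2 + 4*d + 3))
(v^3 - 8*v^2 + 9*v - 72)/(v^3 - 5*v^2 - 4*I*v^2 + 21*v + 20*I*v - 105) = (v^2 - v*(8 + 3*I) + 24*I)/(v^2 - v*(5 + 7*I) + 35*I)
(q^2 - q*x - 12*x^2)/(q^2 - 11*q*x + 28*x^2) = (-q - 3*x)/(-q + 7*x)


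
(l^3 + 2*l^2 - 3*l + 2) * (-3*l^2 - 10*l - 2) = -3*l^5 - 16*l^4 - 13*l^3 + 20*l^2 - 14*l - 4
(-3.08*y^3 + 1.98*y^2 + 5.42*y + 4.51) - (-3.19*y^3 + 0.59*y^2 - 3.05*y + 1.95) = 0.11*y^3 + 1.39*y^2 + 8.47*y + 2.56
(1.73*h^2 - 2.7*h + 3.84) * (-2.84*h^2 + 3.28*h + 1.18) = -4.9132*h^4 + 13.3424*h^3 - 17.7202*h^2 + 9.4092*h + 4.5312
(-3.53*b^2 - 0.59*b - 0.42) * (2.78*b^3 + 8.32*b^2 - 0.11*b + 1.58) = -9.8134*b^5 - 31.0098*b^4 - 5.6881*b^3 - 9.0069*b^2 - 0.886*b - 0.6636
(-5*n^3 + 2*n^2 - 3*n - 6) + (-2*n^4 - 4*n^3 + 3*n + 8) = -2*n^4 - 9*n^3 + 2*n^2 + 2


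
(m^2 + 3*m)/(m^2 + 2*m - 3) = m/(m - 1)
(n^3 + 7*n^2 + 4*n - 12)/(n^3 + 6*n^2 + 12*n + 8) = (n^2 + 5*n - 6)/(n^2 + 4*n + 4)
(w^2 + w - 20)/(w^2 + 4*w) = (w^2 + w - 20)/(w*(w + 4))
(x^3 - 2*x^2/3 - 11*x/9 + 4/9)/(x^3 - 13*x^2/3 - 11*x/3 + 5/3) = (x - 4/3)/(x - 5)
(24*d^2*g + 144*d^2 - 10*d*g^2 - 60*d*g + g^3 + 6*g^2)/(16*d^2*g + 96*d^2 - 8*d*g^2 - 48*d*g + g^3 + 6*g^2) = (6*d - g)/(4*d - g)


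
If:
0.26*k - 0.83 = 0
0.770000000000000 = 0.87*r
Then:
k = 3.19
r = 0.89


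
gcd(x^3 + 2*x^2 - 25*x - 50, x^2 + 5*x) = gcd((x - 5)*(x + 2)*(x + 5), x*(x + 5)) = x + 5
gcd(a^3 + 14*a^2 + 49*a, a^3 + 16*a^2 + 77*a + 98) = a^2 + 14*a + 49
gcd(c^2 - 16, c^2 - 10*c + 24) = c - 4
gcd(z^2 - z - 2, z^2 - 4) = z - 2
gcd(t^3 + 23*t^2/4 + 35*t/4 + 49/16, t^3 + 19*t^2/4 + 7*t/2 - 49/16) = t^2 + 21*t/4 + 49/8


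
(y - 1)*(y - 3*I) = y^2 - y - 3*I*y + 3*I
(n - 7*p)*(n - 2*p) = n^2 - 9*n*p + 14*p^2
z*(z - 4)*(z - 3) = z^3 - 7*z^2 + 12*z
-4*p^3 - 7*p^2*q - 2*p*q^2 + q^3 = (-4*p + q)*(p + q)^2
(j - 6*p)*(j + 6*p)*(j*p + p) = j^3*p + j^2*p - 36*j*p^3 - 36*p^3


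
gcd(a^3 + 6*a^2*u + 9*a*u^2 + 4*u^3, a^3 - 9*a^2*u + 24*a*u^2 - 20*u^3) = 1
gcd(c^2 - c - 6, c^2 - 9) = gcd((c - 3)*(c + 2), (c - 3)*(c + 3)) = c - 3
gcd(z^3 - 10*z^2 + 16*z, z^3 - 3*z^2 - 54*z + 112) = z^2 - 10*z + 16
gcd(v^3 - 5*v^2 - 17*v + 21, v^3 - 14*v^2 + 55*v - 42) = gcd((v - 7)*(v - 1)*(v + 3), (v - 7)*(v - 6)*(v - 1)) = v^2 - 8*v + 7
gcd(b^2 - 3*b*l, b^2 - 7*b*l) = b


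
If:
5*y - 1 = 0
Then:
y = 1/5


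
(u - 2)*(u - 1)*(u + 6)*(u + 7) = u^4 + 10*u^3 + 5*u^2 - 100*u + 84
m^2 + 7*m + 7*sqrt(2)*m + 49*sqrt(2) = (m + 7)*(m + 7*sqrt(2))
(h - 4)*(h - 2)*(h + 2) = h^3 - 4*h^2 - 4*h + 16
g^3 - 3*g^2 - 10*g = g*(g - 5)*(g + 2)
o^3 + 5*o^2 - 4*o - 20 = (o - 2)*(o + 2)*(o + 5)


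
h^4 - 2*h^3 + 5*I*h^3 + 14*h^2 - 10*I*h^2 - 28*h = h*(h - 2)*(h - 2*I)*(h + 7*I)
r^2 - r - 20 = (r - 5)*(r + 4)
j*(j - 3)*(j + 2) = j^3 - j^2 - 6*j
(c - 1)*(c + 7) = c^2 + 6*c - 7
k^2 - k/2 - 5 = (k - 5/2)*(k + 2)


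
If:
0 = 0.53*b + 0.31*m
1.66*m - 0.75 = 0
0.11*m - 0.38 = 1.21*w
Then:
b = -0.26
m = 0.45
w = -0.27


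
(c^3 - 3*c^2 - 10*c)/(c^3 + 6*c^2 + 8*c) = (c - 5)/(c + 4)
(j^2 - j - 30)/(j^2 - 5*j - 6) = (j + 5)/(j + 1)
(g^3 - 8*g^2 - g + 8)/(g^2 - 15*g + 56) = (g^2 - 1)/(g - 7)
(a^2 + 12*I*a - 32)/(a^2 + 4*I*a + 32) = (a + 4*I)/(a - 4*I)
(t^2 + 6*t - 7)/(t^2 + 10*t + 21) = (t - 1)/(t + 3)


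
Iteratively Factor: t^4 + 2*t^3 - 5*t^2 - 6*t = (t - 2)*(t^3 + 4*t^2 + 3*t) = t*(t - 2)*(t^2 + 4*t + 3) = t*(t - 2)*(t + 1)*(t + 3)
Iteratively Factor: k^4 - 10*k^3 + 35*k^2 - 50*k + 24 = (k - 4)*(k^3 - 6*k^2 + 11*k - 6) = (k - 4)*(k - 3)*(k^2 - 3*k + 2) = (k - 4)*(k - 3)*(k - 2)*(k - 1)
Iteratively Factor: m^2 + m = (m)*(m + 1)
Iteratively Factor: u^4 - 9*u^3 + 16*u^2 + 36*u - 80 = (u + 2)*(u^3 - 11*u^2 + 38*u - 40) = (u - 4)*(u + 2)*(u^2 - 7*u + 10) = (u - 4)*(u - 2)*(u + 2)*(u - 5)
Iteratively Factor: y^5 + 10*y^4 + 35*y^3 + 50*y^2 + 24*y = (y + 2)*(y^4 + 8*y^3 + 19*y^2 + 12*y) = y*(y + 2)*(y^3 + 8*y^2 + 19*y + 12) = y*(y + 2)*(y + 4)*(y^2 + 4*y + 3) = y*(y + 2)*(y + 3)*(y + 4)*(y + 1)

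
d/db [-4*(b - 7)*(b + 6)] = 4 - 8*b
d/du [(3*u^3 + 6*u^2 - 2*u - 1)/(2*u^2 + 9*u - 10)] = (6*u^4 + 54*u^3 - 32*u^2 - 116*u + 29)/(4*u^4 + 36*u^3 + 41*u^2 - 180*u + 100)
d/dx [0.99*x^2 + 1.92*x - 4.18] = 1.98*x + 1.92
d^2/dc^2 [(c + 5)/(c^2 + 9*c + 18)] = 2*((c + 5)*(2*c + 9)^2 - (3*c + 14)*(c^2 + 9*c + 18))/(c^2 + 9*c + 18)^3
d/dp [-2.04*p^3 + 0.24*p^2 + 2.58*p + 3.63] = -6.12*p^2 + 0.48*p + 2.58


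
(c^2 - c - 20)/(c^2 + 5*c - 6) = (c^2 - c - 20)/(c^2 + 5*c - 6)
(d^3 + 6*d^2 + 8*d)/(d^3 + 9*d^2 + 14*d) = (d + 4)/(d + 7)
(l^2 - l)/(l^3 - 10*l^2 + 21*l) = (l - 1)/(l^2 - 10*l + 21)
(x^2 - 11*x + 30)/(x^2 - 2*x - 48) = (-x^2 + 11*x - 30)/(-x^2 + 2*x + 48)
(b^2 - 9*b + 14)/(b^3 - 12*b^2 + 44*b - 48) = (b - 7)/(b^2 - 10*b + 24)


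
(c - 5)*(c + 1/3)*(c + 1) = c^3 - 11*c^2/3 - 19*c/3 - 5/3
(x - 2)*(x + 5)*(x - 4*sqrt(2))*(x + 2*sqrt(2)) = x^4 - 2*sqrt(2)*x^3 + 3*x^3 - 26*x^2 - 6*sqrt(2)*x^2 - 48*x + 20*sqrt(2)*x + 160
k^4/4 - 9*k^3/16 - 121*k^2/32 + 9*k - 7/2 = (k/4 + 1)*(k - 4)*(k - 7/4)*(k - 1/2)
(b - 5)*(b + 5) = b^2 - 25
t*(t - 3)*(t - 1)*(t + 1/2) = t^4 - 7*t^3/2 + t^2 + 3*t/2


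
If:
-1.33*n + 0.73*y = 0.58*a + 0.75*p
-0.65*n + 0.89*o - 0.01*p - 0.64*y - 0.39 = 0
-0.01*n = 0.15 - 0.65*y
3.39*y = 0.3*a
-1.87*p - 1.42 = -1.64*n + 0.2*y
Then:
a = 2.54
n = -0.36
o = 0.32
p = -1.10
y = 0.23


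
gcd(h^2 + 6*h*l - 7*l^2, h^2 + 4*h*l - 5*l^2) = h - l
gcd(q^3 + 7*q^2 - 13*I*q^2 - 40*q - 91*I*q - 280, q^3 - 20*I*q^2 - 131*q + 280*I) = q^2 - 13*I*q - 40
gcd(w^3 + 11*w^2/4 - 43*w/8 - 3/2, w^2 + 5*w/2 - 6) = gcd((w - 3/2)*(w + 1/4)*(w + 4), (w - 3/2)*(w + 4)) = w^2 + 5*w/2 - 6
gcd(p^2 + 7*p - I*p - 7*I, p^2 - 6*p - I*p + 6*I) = p - I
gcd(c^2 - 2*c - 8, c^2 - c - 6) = c + 2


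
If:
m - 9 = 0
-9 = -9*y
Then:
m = 9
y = 1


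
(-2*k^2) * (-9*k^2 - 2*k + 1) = 18*k^4 + 4*k^3 - 2*k^2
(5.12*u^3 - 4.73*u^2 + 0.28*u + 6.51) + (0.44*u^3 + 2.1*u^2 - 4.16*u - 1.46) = 5.56*u^3 - 2.63*u^2 - 3.88*u + 5.05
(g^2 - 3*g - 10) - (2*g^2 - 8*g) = -g^2 + 5*g - 10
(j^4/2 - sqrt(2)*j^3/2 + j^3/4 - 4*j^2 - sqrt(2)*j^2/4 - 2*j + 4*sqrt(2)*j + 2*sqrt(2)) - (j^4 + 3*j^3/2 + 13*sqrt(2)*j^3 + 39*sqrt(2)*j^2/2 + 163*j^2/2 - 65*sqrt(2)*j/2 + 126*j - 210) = -j^4/2 - 27*sqrt(2)*j^3/2 - 5*j^3/4 - 171*j^2/2 - 79*sqrt(2)*j^2/4 - 128*j + 73*sqrt(2)*j/2 + 2*sqrt(2) + 210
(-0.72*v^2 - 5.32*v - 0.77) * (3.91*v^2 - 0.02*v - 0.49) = -2.8152*v^4 - 20.7868*v^3 - 2.5515*v^2 + 2.6222*v + 0.3773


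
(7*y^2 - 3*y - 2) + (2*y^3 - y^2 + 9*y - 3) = 2*y^3 + 6*y^2 + 6*y - 5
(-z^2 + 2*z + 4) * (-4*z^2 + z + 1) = 4*z^4 - 9*z^3 - 15*z^2 + 6*z + 4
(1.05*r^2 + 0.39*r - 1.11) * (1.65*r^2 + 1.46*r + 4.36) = 1.7325*r^4 + 2.1765*r^3 + 3.3159*r^2 + 0.0798000000000001*r - 4.8396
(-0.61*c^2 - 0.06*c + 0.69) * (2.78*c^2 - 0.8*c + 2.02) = -1.6958*c^4 + 0.3212*c^3 + 0.734*c^2 - 0.6732*c + 1.3938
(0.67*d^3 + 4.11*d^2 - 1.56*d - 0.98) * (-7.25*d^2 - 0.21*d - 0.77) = -4.8575*d^5 - 29.9382*d^4 + 9.931*d^3 + 4.2679*d^2 + 1.407*d + 0.7546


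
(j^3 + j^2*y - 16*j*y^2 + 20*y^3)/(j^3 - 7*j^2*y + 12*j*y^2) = (j^3 + j^2*y - 16*j*y^2 + 20*y^3)/(j*(j^2 - 7*j*y + 12*y^2))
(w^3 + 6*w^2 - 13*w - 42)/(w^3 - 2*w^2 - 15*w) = (-w^3 - 6*w^2 + 13*w + 42)/(w*(-w^2 + 2*w + 15))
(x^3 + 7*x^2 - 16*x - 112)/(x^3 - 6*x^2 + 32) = (x^2 + 11*x + 28)/(x^2 - 2*x - 8)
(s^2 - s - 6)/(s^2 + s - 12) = (s + 2)/(s + 4)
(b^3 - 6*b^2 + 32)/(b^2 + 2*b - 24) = (b^2 - 2*b - 8)/(b + 6)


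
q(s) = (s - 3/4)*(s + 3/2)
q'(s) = 2*s + 3/4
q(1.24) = 1.34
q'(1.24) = 3.23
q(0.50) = -0.50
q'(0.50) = 1.75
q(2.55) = 7.29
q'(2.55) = 5.85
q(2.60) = 7.58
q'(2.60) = 5.95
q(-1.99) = 1.34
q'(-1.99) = -3.23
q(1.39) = 1.85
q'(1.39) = 3.53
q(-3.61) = 9.20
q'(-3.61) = -6.47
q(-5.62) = 26.24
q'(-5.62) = -10.49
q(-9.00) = 73.12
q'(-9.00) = -17.25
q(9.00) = 86.62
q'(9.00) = 18.75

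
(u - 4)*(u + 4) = u^2 - 16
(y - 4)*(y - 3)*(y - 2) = y^3 - 9*y^2 + 26*y - 24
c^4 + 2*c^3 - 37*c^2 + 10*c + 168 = (c - 4)*(c - 3)*(c + 2)*(c + 7)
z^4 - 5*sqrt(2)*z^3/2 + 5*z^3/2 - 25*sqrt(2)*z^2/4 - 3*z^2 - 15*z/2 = z*(z + 5/2)*(z - 3*sqrt(2))*(z + sqrt(2)/2)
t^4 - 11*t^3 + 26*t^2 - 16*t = t*(t - 8)*(t - 2)*(t - 1)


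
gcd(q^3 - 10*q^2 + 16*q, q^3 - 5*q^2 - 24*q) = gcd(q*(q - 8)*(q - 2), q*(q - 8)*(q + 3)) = q^2 - 8*q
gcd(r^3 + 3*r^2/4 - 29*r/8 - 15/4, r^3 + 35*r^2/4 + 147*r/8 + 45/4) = r^2 + 11*r/4 + 15/8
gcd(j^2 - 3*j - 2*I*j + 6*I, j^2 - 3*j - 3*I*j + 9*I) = j - 3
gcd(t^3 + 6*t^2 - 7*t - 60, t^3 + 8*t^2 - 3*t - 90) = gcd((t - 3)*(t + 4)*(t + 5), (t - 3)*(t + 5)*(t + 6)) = t^2 + 2*t - 15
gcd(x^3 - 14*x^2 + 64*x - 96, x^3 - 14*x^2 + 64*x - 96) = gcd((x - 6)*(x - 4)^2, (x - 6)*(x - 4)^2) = x^3 - 14*x^2 + 64*x - 96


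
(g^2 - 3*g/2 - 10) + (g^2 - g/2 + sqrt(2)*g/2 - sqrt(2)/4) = 2*g^2 - 2*g + sqrt(2)*g/2 - 10 - sqrt(2)/4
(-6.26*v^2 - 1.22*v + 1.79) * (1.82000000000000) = -11.3932*v^2 - 2.2204*v + 3.2578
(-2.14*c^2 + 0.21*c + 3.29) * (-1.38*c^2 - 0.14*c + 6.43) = 2.9532*c^4 + 0.00980000000000009*c^3 - 18.3298*c^2 + 0.8897*c + 21.1547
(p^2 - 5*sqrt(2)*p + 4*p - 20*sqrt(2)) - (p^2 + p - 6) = -5*sqrt(2)*p + 3*p - 20*sqrt(2) + 6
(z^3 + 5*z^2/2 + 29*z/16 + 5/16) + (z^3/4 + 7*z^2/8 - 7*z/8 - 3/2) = 5*z^3/4 + 27*z^2/8 + 15*z/16 - 19/16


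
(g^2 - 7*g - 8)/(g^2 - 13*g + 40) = (g + 1)/(g - 5)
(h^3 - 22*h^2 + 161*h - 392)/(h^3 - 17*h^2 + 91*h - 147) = (h - 8)/(h - 3)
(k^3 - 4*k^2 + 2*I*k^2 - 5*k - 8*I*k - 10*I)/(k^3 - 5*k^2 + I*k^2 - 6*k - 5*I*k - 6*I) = (k^2 + k*(-5 + 2*I) - 10*I)/(k^2 + k*(-6 + I) - 6*I)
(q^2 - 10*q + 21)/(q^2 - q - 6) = (q - 7)/(q + 2)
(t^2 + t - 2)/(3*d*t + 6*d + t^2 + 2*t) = (t - 1)/(3*d + t)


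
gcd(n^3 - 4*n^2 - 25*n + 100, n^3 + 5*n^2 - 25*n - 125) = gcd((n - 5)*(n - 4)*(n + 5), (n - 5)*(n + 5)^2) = n^2 - 25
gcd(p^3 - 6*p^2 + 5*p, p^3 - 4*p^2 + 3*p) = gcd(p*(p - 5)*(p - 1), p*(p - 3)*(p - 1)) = p^2 - p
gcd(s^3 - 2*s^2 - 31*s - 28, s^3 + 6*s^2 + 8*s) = s + 4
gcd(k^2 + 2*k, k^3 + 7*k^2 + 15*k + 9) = 1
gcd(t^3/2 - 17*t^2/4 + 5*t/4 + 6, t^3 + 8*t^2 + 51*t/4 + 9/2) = 1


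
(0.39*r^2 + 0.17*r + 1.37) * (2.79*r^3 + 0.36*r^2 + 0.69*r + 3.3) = 1.0881*r^5 + 0.6147*r^4 + 4.1526*r^3 + 1.8975*r^2 + 1.5063*r + 4.521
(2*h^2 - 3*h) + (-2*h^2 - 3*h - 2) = -6*h - 2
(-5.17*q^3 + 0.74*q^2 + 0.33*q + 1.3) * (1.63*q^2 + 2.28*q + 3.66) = -8.4271*q^5 - 10.5814*q^4 - 16.6971*q^3 + 5.5798*q^2 + 4.1718*q + 4.758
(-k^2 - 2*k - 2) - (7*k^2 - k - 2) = -8*k^2 - k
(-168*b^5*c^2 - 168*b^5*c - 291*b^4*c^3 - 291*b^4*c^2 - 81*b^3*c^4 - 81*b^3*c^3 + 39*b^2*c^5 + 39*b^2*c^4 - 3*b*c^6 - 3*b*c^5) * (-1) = 168*b^5*c^2 + 168*b^5*c + 291*b^4*c^3 + 291*b^4*c^2 + 81*b^3*c^4 + 81*b^3*c^3 - 39*b^2*c^5 - 39*b^2*c^4 + 3*b*c^6 + 3*b*c^5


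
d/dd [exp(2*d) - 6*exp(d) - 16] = 2*(exp(d) - 3)*exp(d)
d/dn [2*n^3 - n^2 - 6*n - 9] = 6*n^2 - 2*n - 6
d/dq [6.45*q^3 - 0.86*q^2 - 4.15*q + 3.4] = 19.35*q^2 - 1.72*q - 4.15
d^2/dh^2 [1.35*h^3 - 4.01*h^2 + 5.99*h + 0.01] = 8.1*h - 8.02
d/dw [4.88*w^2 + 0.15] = 9.76*w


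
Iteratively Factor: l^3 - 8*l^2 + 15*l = (l - 5)*(l^2 - 3*l) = (l - 5)*(l - 3)*(l)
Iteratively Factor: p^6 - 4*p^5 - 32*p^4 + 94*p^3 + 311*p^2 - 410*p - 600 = (p - 5)*(p^5 + p^4 - 27*p^3 - 41*p^2 + 106*p + 120) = (p - 5)*(p + 3)*(p^4 - 2*p^3 - 21*p^2 + 22*p + 40) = (p - 5)^2*(p + 3)*(p^3 + 3*p^2 - 6*p - 8) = (p - 5)^2*(p + 3)*(p + 4)*(p^2 - p - 2) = (p - 5)^2*(p + 1)*(p + 3)*(p + 4)*(p - 2)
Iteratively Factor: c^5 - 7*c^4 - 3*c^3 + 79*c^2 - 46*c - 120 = (c + 1)*(c^4 - 8*c^3 + 5*c^2 + 74*c - 120) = (c - 4)*(c + 1)*(c^3 - 4*c^2 - 11*c + 30) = (c - 5)*(c - 4)*(c + 1)*(c^2 + c - 6) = (c - 5)*(c - 4)*(c - 2)*(c + 1)*(c + 3)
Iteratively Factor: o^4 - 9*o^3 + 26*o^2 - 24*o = (o)*(o^3 - 9*o^2 + 26*o - 24) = o*(o - 2)*(o^2 - 7*o + 12) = o*(o - 3)*(o - 2)*(o - 4)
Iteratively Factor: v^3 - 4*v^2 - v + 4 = (v + 1)*(v^2 - 5*v + 4) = (v - 4)*(v + 1)*(v - 1)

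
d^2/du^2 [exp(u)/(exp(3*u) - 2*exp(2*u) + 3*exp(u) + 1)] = ((-15*exp(2*u) + 16*exp(u) - 9)*(exp(3*u) - 2*exp(2*u) + 3*exp(u) + 1)*exp(u) + 2*(3*exp(2*u) - 4*exp(u) + 3)^2*exp(2*u) + (exp(3*u) - 2*exp(2*u) + 3*exp(u) + 1)^2)*exp(u)/(exp(3*u) - 2*exp(2*u) + 3*exp(u) + 1)^3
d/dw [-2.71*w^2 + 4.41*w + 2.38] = 4.41 - 5.42*w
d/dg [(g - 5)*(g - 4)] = 2*g - 9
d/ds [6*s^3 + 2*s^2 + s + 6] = 18*s^2 + 4*s + 1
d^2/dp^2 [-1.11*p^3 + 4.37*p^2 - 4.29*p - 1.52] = 8.74 - 6.66*p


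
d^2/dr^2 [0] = 0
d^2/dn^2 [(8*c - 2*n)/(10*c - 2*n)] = -2*c/(5*c - n)^3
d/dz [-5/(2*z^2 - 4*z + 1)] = 20*(z - 1)/(2*z^2 - 4*z + 1)^2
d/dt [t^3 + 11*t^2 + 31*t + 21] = 3*t^2 + 22*t + 31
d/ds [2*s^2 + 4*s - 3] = 4*s + 4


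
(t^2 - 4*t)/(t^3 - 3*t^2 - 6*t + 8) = t/(t^2 + t - 2)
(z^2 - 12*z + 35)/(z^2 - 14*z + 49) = (z - 5)/(z - 7)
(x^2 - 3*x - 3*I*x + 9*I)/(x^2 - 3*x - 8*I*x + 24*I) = (x - 3*I)/(x - 8*I)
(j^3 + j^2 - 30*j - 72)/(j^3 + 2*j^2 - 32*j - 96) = (j + 3)/(j + 4)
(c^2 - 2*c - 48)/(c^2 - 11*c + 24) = (c + 6)/(c - 3)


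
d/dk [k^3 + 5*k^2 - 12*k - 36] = 3*k^2 + 10*k - 12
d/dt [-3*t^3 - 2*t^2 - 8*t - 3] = -9*t^2 - 4*t - 8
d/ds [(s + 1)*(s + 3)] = 2*s + 4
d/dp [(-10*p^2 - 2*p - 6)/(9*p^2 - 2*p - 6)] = 38*p*(p + 6)/(81*p^4 - 36*p^3 - 104*p^2 + 24*p + 36)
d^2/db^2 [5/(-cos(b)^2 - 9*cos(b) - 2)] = 5*(4*sin(b)^4 - 75*sin(b)^2 - 207*cos(b)/4 + 27*cos(3*b)/4 - 87)/(-sin(b)^2 + 9*cos(b) + 3)^3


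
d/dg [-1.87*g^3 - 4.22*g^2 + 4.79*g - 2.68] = -5.61*g^2 - 8.44*g + 4.79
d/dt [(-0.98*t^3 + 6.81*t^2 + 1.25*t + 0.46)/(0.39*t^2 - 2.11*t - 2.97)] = (-0.3822*t^4 + 4.1356*t^3 - 6.1248*t^2 - 40.8102*t - 2.7419)/(0.1521*t^4 - 1.6458*t^3 + 2.1355*t^2 + 12.5334*t + 8.8209)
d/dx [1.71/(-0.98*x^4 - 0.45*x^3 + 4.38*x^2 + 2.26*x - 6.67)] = (6.7032*x^3 + 2.3085*x^2 - 14.9796*x - 3.8646)/(0.98*x^4 + 0.45*x^3 - 4.38*x^2 - 2.26*x + 6.67)^2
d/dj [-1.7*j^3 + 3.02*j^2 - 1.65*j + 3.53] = -5.1*j^2 + 6.04*j - 1.65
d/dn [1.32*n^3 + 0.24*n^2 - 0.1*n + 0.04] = 3.96*n^2 + 0.48*n - 0.1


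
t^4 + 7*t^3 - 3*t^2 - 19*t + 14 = (t - 1)^2*(t + 2)*(t + 7)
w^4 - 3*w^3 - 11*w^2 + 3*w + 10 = (w - 5)*(w - 1)*(w + 1)*(w + 2)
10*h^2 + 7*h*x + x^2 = (2*h + x)*(5*h + x)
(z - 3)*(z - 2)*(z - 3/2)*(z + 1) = z^4 - 11*z^3/2 + 7*z^2 + 9*z/2 - 9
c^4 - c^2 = c^2*(c - 1)*(c + 1)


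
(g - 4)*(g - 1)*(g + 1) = g^3 - 4*g^2 - g + 4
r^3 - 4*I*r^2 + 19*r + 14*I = (r - 7*I)*(r + I)*(r + 2*I)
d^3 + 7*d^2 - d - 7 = (d - 1)*(d + 1)*(d + 7)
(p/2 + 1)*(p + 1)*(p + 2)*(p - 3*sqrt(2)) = p^4/2 - 3*sqrt(2)*p^3/2 + 5*p^3/2 - 15*sqrt(2)*p^2/2 + 4*p^2 - 12*sqrt(2)*p + 2*p - 6*sqrt(2)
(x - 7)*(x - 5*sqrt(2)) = x^2 - 5*sqrt(2)*x - 7*x + 35*sqrt(2)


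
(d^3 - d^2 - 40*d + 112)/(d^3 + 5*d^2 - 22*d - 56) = (d - 4)/(d + 2)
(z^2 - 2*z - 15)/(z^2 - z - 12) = (z - 5)/(z - 4)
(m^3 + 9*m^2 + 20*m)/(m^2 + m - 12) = m*(m + 5)/(m - 3)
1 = 1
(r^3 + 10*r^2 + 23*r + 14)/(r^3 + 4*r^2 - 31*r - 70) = (r + 1)/(r - 5)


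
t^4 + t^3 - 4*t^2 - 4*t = t*(t - 2)*(t + 1)*(t + 2)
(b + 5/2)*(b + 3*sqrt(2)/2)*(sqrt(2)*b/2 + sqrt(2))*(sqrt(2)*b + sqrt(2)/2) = b^4 + 3*sqrt(2)*b^3/2 + 5*b^3 + 29*b^2/4 + 15*sqrt(2)*b^2/2 + 5*b/2 + 87*sqrt(2)*b/8 + 15*sqrt(2)/4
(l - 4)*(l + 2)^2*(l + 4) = l^4 + 4*l^3 - 12*l^2 - 64*l - 64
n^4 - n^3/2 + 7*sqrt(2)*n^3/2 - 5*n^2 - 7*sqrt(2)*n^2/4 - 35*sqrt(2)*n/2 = n*(n - 5/2)*(n + 2)*(n + 7*sqrt(2)/2)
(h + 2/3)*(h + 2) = h^2 + 8*h/3 + 4/3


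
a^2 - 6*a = a*(a - 6)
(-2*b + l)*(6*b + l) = -12*b^2 + 4*b*l + l^2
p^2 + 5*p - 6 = (p - 1)*(p + 6)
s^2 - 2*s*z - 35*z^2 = (s - 7*z)*(s + 5*z)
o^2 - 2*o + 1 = (o - 1)^2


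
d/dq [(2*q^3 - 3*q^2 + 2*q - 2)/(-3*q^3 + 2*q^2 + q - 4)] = (-5*q^4 + 16*q^3 - 49*q^2 + 32*q - 6)/(9*q^6 - 12*q^5 - 2*q^4 + 28*q^3 - 15*q^2 - 8*q + 16)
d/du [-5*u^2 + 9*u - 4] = 9 - 10*u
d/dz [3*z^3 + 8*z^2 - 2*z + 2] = 9*z^2 + 16*z - 2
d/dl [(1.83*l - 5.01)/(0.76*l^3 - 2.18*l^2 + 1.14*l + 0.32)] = (-2.7816*l^3 + 15.4122*l^2 - 21.8436*l + 6.297)/(0.5776*l^6 - 3.3136*l^5 + 6.4852*l^4 - 4.484*l^3 - 0.0956000000000004*l^2 + 0.7296*l + 0.1024)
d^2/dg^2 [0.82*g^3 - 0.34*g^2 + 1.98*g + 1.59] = 4.92*g - 0.68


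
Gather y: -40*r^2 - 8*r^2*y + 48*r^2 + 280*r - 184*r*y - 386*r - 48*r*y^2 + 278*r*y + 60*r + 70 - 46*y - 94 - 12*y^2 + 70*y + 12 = 8*r^2 - 46*r + y^2*(-48*r - 12) + y*(-8*r^2 + 94*r + 24) - 12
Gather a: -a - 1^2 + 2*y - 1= -a + 2*y - 2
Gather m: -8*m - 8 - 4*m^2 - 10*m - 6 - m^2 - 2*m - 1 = -5*m^2 - 20*m - 15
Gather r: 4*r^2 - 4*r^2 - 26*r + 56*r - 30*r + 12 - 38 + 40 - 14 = 0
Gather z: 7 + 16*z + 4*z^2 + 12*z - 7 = 4*z^2 + 28*z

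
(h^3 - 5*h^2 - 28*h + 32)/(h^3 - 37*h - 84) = (h^2 - 9*h + 8)/(h^2 - 4*h - 21)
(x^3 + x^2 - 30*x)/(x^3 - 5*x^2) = (x + 6)/x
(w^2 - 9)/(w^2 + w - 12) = (w + 3)/(w + 4)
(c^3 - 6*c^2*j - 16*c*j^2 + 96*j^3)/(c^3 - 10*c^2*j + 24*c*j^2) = (c + 4*j)/c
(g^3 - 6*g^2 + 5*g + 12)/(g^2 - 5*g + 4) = (g^2 - 2*g - 3)/(g - 1)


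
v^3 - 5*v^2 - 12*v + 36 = (v - 6)*(v - 2)*(v + 3)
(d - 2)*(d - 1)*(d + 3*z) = d^3 + 3*d^2*z - 3*d^2 - 9*d*z + 2*d + 6*z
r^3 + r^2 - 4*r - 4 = (r - 2)*(r + 1)*(r + 2)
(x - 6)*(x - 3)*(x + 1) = x^3 - 8*x^2 + 9*x + 18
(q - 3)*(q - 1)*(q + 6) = q^3 + 2*q^2 - 21*q + 18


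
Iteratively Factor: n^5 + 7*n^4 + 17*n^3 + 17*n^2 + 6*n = (n + 2)*(n^4 + 5*n^3 + 7*n^2 + 3*n) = (n + 2)*(n + 3)*(n^3 + 2*n^2 + n) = n*(n + 2)*(n + 3)*(n^2 + 2*n + 1) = n*(n + 1)*(n + 2)*(n + 3)*(n + 1)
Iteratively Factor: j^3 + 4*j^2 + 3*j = (j + 3)*(j^2 + j) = j*(j + 3)*(j + 1)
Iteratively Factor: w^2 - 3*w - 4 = (w - 4)*(w + 1)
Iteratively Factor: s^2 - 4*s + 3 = (s - 1)*(s - 3)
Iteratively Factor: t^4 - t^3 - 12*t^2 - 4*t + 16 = (t + 2)*(t^3 - 3*t^2 - 6*t + 8) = (t + 2)^2*(t^2 - 5*t + 4) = (t - 1)*(t + 2)^2*(t - 4)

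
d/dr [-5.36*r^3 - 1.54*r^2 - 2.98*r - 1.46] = -16.08*r^2 - 3.08*r - 2.98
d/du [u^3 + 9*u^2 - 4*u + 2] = 3*u^2 + 18*u - 4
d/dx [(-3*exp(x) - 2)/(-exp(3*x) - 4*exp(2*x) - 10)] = (-(3*exp(x) + 2)*(3*exp(x) + 8)*exp(x) + 3*exp(3*x) + 12*exp(2*x) + 30)*exp(x)/(exp(3*x) + 4*exp(2*x) + 10)^2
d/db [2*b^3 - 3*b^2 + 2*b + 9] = 6*b^2 - 6*b + 2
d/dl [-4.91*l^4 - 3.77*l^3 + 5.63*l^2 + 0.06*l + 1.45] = -19.64*l^3 - 11.31*l^2 + 11.26*l + 0.06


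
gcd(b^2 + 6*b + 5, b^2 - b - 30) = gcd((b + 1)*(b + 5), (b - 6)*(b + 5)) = b + 5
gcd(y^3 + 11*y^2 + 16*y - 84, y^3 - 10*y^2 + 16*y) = y - 2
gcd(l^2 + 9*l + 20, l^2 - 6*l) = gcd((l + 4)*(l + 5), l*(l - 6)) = 1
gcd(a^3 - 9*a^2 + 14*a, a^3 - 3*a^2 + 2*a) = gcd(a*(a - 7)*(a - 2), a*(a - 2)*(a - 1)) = a^2 - 2*a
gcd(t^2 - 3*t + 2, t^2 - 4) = t - 2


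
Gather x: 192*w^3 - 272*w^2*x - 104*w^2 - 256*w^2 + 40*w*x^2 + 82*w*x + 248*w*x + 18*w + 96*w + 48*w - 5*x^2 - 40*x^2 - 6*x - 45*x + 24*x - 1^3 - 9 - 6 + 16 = 192*w^3 - 360*w^2 + 162*w + x^2*(40*w - 45) + x*(-272*w^2 + 330*w - 27)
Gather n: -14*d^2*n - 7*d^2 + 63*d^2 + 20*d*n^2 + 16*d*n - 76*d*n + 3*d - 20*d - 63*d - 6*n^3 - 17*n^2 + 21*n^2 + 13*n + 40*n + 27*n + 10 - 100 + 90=56*d^2 - 80*d - 6*n^3 + n^2*(20*d + 4) + n*(-14*d^2 - 60*d + 80)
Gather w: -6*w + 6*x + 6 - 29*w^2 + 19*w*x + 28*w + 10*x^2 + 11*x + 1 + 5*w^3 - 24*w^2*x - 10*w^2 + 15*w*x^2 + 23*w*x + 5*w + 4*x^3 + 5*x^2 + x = 5*w^3 + w^2*(-24*x - 39) + w*(15*x^2 + 42*x + 27) + 4*x^3 + 15*x^2 + 18*x + 7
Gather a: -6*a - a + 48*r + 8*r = -7*a + 56*r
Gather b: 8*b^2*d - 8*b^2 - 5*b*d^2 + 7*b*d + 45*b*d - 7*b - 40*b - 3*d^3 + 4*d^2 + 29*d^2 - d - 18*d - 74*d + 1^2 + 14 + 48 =b^2*(8*d - 8) + b*(-5*d^2 + 52*d - 47) - 3*d^3 + 33*d^2 - 93*d + 63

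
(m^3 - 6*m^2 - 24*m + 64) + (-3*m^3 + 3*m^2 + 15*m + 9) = -2*m^3 - 3*m^2 - 9*m + 73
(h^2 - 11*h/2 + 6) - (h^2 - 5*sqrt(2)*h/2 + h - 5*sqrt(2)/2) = -13*h/2 + 5*sqrt(2)*h/2 + 5*sqrt(2)/2 + 6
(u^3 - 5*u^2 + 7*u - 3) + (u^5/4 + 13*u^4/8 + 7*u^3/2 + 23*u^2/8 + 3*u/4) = u^5/4 + 13*u^4/8 + 9*u^3/2 - 17*u^2/8 + 31*u/4 - 3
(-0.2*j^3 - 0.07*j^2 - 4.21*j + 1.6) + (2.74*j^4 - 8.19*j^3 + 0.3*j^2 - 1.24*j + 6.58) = 2.74*j^4 - 8.39*j^3 + 0.23*j^2 - 5.45*j + 8.18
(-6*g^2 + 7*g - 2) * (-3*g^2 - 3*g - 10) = 18*g^4 - 3*g^3 + 45*g^2 - 64*g + 20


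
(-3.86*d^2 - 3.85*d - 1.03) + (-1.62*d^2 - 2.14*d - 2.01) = -5.48*d^2 - 5.99*d - 3.04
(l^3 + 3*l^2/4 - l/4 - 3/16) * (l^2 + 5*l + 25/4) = l^5 + 23*l^4/4 + 39*l^3/4 + 13*l^2/4 - 5*l/2 - 75/64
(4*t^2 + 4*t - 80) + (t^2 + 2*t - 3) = 5*t^2 + 6*t - 83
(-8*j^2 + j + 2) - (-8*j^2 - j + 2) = 2*j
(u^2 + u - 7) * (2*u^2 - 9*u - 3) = 2*u^4 - 7*u^3 - 26*u^2 + 60*u + 21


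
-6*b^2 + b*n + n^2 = (-2*b + n)*(3*b + n)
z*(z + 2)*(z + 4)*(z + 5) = z^4 + 11*z^3 + 38*z^2 + 40*z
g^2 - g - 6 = (g - 3)*(g + 2)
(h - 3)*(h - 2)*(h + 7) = h^3 + 2*h^2 - 29*h + 42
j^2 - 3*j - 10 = (j - 5)*(j + 2)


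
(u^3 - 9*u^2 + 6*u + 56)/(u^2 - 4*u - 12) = (u^2 - 11*u + 28)/(u - 6)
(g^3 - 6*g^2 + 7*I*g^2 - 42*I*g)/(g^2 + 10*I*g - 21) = g*(g - 6)/(g + 3*I)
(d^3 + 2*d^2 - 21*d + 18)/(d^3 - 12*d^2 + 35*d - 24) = (d + 6)/(d - 8)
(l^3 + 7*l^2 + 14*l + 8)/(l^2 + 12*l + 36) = (l^3 + 7*l^2 + 14*l + 8)/(l^2 + 12*l + 36)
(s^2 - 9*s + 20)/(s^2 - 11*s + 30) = (s - 4)/(s - 6)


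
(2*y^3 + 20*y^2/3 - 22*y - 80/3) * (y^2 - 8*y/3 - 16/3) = 2*y^5 + 4*y^4/3 - 454*y^3/9 - 32*y^2/9 + 1696*y/9 + 1280/9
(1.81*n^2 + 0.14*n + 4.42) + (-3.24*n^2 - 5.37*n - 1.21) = -1.43*n^2 - 5.23*n + 3.21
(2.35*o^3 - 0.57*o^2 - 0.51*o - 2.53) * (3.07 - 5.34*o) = -12.549*o^4 + 10.2583*o^3 + 0.9735*o^2 + 11.9445*o - 7.7671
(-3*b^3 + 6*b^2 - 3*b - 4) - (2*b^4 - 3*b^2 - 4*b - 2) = -2*b^4 - 3*b^3 + 9*b^2 + b - 2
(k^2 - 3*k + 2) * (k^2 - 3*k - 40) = k^4 - 6*k^3 - 29*k^2 + 114*k - 80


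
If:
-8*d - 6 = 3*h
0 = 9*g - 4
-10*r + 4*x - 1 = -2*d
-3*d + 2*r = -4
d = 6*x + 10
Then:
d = 1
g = 4/9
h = -14/3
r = -1/2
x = -3/2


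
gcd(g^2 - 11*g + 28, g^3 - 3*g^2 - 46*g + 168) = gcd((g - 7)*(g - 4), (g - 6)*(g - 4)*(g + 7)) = g - 4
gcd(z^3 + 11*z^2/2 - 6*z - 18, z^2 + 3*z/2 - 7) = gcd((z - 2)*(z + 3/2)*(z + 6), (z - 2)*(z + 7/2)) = z - 2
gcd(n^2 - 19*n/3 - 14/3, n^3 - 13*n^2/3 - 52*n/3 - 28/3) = n^2 - 19*n/3 - 14/3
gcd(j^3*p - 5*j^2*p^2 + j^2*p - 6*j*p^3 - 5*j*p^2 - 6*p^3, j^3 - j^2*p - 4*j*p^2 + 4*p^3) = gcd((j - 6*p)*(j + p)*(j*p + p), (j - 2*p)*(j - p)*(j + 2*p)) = 1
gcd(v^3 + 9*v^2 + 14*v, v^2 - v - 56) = v + 7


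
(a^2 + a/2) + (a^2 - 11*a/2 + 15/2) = 2*a^2 - 5*a + 15/2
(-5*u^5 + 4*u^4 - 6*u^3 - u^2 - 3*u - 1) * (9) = -45*u^5 + 36*u^4 - 54*u^3 - 9*u^2 - 27*u - 9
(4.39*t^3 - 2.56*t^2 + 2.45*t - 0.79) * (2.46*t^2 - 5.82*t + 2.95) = 10.7994*t^5 - 31.8474*t^4 + 33.8767*t^3 - 23.7544*t^2 + 11.8253*t - 2.3305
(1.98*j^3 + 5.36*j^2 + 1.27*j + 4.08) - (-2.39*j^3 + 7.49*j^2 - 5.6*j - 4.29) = 4.37*j^3 - 2.13*j^2 + 6.87*j + 8.37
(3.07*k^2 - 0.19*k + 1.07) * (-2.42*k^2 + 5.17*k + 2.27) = -7.4294*k^4 + 16.3317*k^3 + 3.3972*k^2 + 5.1006*k + 2.4289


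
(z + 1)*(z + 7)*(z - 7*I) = z^3 + 8*z^2 - 7*I*z^2 + 7*z - 56*I*z - 49*I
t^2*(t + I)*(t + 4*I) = t^4 + 5*I*t^3 - 4*t^2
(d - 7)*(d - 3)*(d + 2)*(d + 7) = d^4 - d^3 - 55*d^2 + 49*d + 294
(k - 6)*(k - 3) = k^2 - 9*k + 18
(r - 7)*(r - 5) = r^2 - 12*r + 35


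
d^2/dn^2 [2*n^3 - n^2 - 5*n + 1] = 12*n - 2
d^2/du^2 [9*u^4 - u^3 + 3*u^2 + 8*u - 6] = 108*u^2 - 6*u + 6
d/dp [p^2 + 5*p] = 2*p + 5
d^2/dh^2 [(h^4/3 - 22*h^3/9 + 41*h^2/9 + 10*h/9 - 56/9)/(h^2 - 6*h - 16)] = 2*(h^6 - 18*h^5 + 60*h^4 + 472*h^3 + 24*h^2 - 5136*h + 2208)/(3*(h^6 - 18*h^5 + 60*h^4 + 360*h^3 - 960*h^2 - 4608*h - 4096))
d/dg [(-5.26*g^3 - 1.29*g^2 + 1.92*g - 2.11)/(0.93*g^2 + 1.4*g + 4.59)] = (-4.8918*g^4 - 14.728*g^3 - 76.0218*g^2 - 7.9176*g + 11.7668)/(0.8649*g^4 + 2.604*g^3 + 10.4974*g^2 + 12.852*g + 21.0681)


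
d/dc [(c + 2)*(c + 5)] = 2*c + 7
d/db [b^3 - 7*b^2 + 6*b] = 3*b^2 - 14*b + 6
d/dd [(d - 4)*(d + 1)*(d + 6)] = 3*d^2 + 6*d - 22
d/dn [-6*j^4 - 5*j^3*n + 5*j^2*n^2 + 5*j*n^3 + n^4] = -5*j^3 + 10*j^2*n + 15*j*n^2 + 4*n^3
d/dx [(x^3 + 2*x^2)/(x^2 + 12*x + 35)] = x*(x^3 + 24*x^2 + 129*x + 140)/(x^4 + 24*x^3 + 214*x^2 + 840*x + 1225)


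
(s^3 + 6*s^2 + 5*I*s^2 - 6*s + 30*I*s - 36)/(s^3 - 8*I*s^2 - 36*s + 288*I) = (s^2 + 5*I*s - 6)/(s^2 + s*(-6 - 8*I) + 48*I)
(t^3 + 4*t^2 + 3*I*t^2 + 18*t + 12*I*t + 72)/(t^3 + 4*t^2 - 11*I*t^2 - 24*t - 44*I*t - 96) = (t + 6*I)/(t - 8*I)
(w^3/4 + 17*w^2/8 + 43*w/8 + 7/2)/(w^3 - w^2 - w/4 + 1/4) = (2*w^3 + 17*w^2 + 43*w + 28)/(2*(4*w^3 - 4*w^2 - w + 1))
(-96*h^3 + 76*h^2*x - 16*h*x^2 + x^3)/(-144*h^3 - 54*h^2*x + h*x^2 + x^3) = (12*h^2 - 8*h*x + x^2)/(18*h^2 + 9*h*x + x^2)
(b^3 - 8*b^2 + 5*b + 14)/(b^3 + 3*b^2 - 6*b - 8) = (b - 7)/(b + 4)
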